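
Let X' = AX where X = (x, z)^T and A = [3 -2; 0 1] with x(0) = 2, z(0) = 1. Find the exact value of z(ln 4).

4

A = [[3,-2],[0,1]]; eigenvalues λ = 1, 3.
Eigenvectors: (1,1) for λ=1, (-1,0) for λ=3.
From the initial condition, c_1 = 1, c_2 = -1.
z(ln 4) = (1)(4^1)(1) + (-1)(4^3)(0) = 4.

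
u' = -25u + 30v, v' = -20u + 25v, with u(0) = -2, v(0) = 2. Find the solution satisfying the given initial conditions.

Coefficient matrix A = [[-25, 30], [-20, 25]].
Characteristic polynomial det(A - λI) = λ^2 - 25 = 0.
Eigenvalues λ = 5, -5.
For λ=5: (A-λI) row 1 is [-30, 30], so an eigenvector is (1, 1).
For λ=-5: (A-λI) row 1 is [-20, 30], so an eigenvector is (3, 2).
General solution: C_1e^(5t)(1,1) + C_2e^(-5t)(3,2).
Applying u(0)=-2, v(0)=2 gives C_1=10, C_2=-4.

u(t) = 10e^(5t) - 12e^(-5t), v(t) = 10e^(5t) - 8e^(-5t)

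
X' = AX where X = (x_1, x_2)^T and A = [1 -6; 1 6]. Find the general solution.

Coefficient matrix A = [[1, -6], [1, 6]].
Characteristic polynomial det(A - λI) = λ^2 - 7λ + 12 = 0.
Eigenvalues λ = 4, 3.
For λ=4: (A-λI) row 1 is [-3, -6], so an eigenvector is (2, -1).
For λ=3: (A-λI) row 1 is [-2, -6], so an eigenvector is (3, -1).
General solution: c_1e^(4t)(2,-1) + c_2e^(3t)(3,-1).

x_1(t) = 2c_1e^(4t) + 3c_2e^(3t), x_2(t) = -c_1e^(4t) - c_2e^(3t)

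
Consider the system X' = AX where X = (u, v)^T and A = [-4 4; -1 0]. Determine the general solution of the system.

Coefficient matrix A = [[-4, 4], [-1, 0]].
Characteristic polynomial det(A - λI) = λ^2 + 4λ + 4 = 0.
Single eigenvalue λ = -2 with algebraic multiplicity 2.
Eigenvector v = (-2,-1); generalized eigenvector w with (A-λI)w=v is (3,1).
General solution: e^(-2t)[C_1·v + C_2·(t·v + w)].

u(t) = -2C_1e^(-2t) - 2C_2te^(-2t) + 3C_2e^(-2t), v(t) = -C_1e^(-2t) - C_2te^(-2t) + C_2e^(-2t)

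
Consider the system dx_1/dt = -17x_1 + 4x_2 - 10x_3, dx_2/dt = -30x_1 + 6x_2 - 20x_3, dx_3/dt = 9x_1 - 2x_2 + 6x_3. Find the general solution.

x_1(t) = 2c_1e^(-4t) + 2c_2e^(-2t) + c_3e^(t), x_2(t) = 4c_1e^(-4t) + 5c_2e^(-2t) + 2c_3e^(t), x_3(t) = -c_1e^(-4t) - c_2e^(-2t) - c_3e^(t)

Coefficient matrix A = [[-17, 4, -10], [-30, 6, -20], [9, -2, 6]].
det(A - λI) = 0 gives eigenvalues λ = -4, -2, 1.
For λ=-4: eigenvector (2,4,-1).
For λ=-2: eigenvector (2,5,-1).
For λ=1: eigenvector (1,2,-1).
General solution: c_1e^(-4t)(2,4,-1) + c_2e^(-2t)(2,5,-1) + c_3e^(t)(1,2,-1).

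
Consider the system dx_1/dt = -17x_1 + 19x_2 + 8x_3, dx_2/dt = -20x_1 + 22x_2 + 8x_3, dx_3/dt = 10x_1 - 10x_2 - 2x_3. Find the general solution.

Coefficient matrix A = [[-17, 19, 8], [-20, 22, 8], [10, -10, -2]].
det(A - λI) = 0 gives eigenvalues λ = 3, 2, -2.
For λ=3: eigenvector (-3,-4,2).
For λ=2: eigenvector (1,1,0).
For λ=-2: eigenvector (-2,-2,1).
General solution: K_1e^(3t)(-3,-4,2) + K_2e^(2t)(1,1,0) + K_3e^(-2t)(-2,-2,1).

x_1(t) = -3K_1e^(3t) + K_2e^(2t) - 2K_3e^(-2t), x_2(t) = -4K_1e^(3t) + K_2e^(2t) - 2K_3e^(-2t), x_3(t) = 2K_1e^(3t) + K_3e^(-2t)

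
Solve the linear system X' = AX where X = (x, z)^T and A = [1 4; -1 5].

Coefficient matrix A = [[1, 4], [-1, 5]].
Characteristic polynomial det(A - λI) = λ^2 - 6λ + 9 = 0.
Single eigenvalue λ = 3 with algebraic multiplicity 2.
Eigenvector v = (2,1); generalized eigenvector w with (A-λI)w=v is (3,2).
General solution: e^(3t)[c_1·v + c_2·(t·v + w)].

x(t) = 2c_1e^(3t) + 2c_2te^(3t) + 3c_2e^(3t), z(t) = c_1e^(3t) + c_2te^(3t) + 2c_2e^(3t)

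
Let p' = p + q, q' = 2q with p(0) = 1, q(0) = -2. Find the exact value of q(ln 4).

-32

A = [[1,1],[0,2]]; eigenvalues λ = 1, 2.
Eigenvectors: (-1,0) for λ=1, (1,1) for λ=2.
From the initial condition, c_1 = -3, c_2 = -2.
q(ln 4) = (-3)(4^1)(0) + (-2)(4^2)(1) = -32.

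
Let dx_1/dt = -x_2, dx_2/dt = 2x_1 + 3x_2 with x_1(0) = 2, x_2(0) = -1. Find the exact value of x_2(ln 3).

A = [[0,-1],[2,3]]; eigenvalues λ = 1, 2.
Eigenvectors: (1,-1) for λ=1, (1,-2) for λ=2.
From the initial condition, c_1 = 3, c_2 = -1.
x_2(ln 3) = (3)(3^1)(-1) + (-1)(3^2)(-2) = 9.

9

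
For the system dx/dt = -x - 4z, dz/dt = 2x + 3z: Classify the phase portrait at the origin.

unstable spiral

A = [[-1,-4],[2,3]]; det(A-λI) = λ^2 - 2λ + 5.
λ = 1 ± 2i: positive real part.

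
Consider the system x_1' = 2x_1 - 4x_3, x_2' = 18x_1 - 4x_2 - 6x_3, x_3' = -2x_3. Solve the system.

Coefficient matrix A = [[2, 0, -4], [18, -4, -6], [0, 0, -2]].
det(A - λI) = 0 gives eigenvalues λ = 2, -4, -2.
For λ=2: eigenvector (1,3,0).
For λ=-4: eigenvector (0,1,0).
For λ=-2: eigenvector (1,6,1).
General solution: C_1e^(2t)(1,3,0) + C_2e^(-4t)(0,1,0) + C_3e^(-2t)(1,6,1).

x_1(t) = C_1e^(2t) + C_3e^(-2t), x_2(t) = 3C_1e^(2t) + C_2e^(-4t) + 6C_3e^(-2t), x_3(t) = C_3e^(-2t)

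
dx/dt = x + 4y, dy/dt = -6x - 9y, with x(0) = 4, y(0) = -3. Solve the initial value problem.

x(t) = 6e^(-3t) - 2e^(-5t), y(t) = -6e^(-3t) + 3e^(-5t)

Coefficient matrix A = [[1, 4], [-6, -9]].
Characteristic polynomial det(A - λI) = λ^2 + 8λ + 15 = 0.
Eigenvalues λ = -5, -3.
For λ=-5: (A-λI) row 1 is [6, 4], so an eigenvector is (-2, 3).
For λ=-3: (A-λI) row 1 is [4, 4], so an eigenvector is (1, -1).
General solution: C_1e^(-5t)(-2,3) + C_2e^(-3t)(1,-1).
Applying x(0)=4, y(0)=-3 gives C_1=1, C_2=6.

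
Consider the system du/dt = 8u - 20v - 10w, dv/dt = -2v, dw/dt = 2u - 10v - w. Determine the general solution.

Coefficient matrix A = [[8, -20, -10], [0, -2, 0], [2, -10, -1]].
det(A - λI) = 0 gives eigenvalues λ = 4, -2, 3.
For λ=4: eigenvector (5,0,2).
For λ=-2: eigenvector (4,1,2).
For λ=3: eigenvector (2,0,1).
General solution: K_1e^(4t)(5,0,2) + K_2e^(-2t)(4,1,2) + K_3e^(3t)(2,0,1).

u(t) = 5K_1e^(4t) + 4K_2e^(-2t) + 2K_3e^(3t), v(t) = K_2e^(-2t), w(t) = 2K_1e^(4t) + 2K_2e^(-2t) + K_3e^(3t)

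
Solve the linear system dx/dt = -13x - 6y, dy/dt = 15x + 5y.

x(t) = K_1e^(-4t)sin(3t) - K_1e^(-4t)cos(3t) - K_2e^(-4t)sin(3t) - K_2e^(-4t)cos(3t), y(t) = -2K_1e^(-4t)sin(3t) + K_1e^(-4t)cos(3t) + K_2e^(-4t)sin(3t) + 2K_2e^(-4t)cos(3t)

Coefficient matrix A = [[-13, -6], [15, 5]].
Characteristic polynomial det(A - λI) = λ^2 + 8λ + 25 = 0.
Eigenvalues λ = -4 ± 3i (complex conjugate pair).
For λ=-4+3i: an eigenvector is (-1,1) - i(1,-2) = (-1 - i, 1 + 2i).
A real fundamental pair from Re and Im of e^((-4+3i)t)v: X_1 = e^(-4t)(cos(3t)·(-1,1) + sin(3t)·(1,-2)), X_2 = e^(-4t)(sin(3t)·(-1,1) - cos(3t)·(1,-2)).
General solution: K_1X_1 + K_2X_2.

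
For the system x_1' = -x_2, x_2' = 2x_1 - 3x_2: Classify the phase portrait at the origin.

A = [[0,-1],[2,-3]]; det(A-λI) = λ^2 + 3λ + 2.
λ = -1, -2: both negative.

stable node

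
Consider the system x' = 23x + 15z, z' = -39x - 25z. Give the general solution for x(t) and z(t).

Coefficient matrix A = [[23, 15], [-39, -25]].
Characteristic polynomial det(A - λI) = λ^2 + 2λ + 10 = 0.
Eigenvalues λ = -1 ± 3i (complex conjugate pair).
For λ=-1+3i: an eigenvector is (-2,3) - i(-1,2) = (-2 + i, 3 - 2i).
A real fundamental pair from Re and Im of e^((-1+3i)t)v: X_1 = e^(-t)(cos(3t)·(-2,3) + sin(3t)·(-1,2)), X_2 = e^(-t)(sin(3t)·(-2,3) - cos(3t)·(-1,2)).
General solution: C_1X_1 + C_2X_2.

x(t) = -C_1e^(-t)sin(3t) - 2C_1e^(-t)cos(3t) - 2C_2e^(-t)sin(3t) + C_2e^(-t)cos(3t), z(t) = 2C_1e^(-t)sin(3t) + 3C_1e^(-t)cos(3t) + 3C_2e^(-t)sin(3t) - 2C_2e^(-t)cos(3t)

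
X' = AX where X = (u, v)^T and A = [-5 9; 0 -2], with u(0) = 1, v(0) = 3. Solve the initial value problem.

u(t) = 9e^(-2t) - 8e^(-5t), v(t) = 3e^(-2t)

Coefficient matrix A = [[-5, 9], [0, -2]].
Characteristic polynomial det(A - λI) = λ^2 + 7λ + 10 = 0.
Eigenvalues λ = -2, -5.
For λ=-2: (A-λI) row 1 is [-3, 9], so an eigenvector is (-3, -1).
For λ=-5: (A-λI) row 1 is [0, 9], so an eigenvector is (-1, 0).
General solution: C_1e^(-2t)(-3,-1) + C_2e^(-5t)(-1,0).
Applying u(0)=1, v(0)=3 gives C_1=-3, C_2=8.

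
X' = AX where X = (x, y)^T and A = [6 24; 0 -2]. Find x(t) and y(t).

x(t) = -K_1e^(6t) - 3K_2e^(-2t), y(t) = K_2e^(-2t)

Coefficient matrix A = [[6, 24], [0, -2]].
Characteristic polynomial det(A - λI) = λ^2 - 4λ - 12 = 0.
Eigenvalues λ = 6, -2.
For λ=6: (A-λI) row 1 is [0, 24], so an eigenvector is (-1, 0).
For λ=-2: (A-λI) row 1 is [8, 24], so an eigenvector is (-3, 1).
General solution: K_1e^(6t)(-1,0) + K_2e^(-2t)(-3,1).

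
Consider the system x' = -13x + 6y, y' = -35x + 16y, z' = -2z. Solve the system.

Coefficient matrix A = [[-13, 6, 0], [-35, 16, 0], [0, 0, -2]].
det(A - λI) = 0 gives eigenvalues λ = -2, 2, 1.
For λ=-2: eigenvector (0,0,1).
For λ=2: eigenvector (2,5,0).
For λ=1: eigenvector (3,7,0).
General solution: K_1e^(-2t)(0,0,1) + K_2e^(2t)(2,5,0) + K_3e^(t)(3,7,0).

x(t) = 2K_2e^(2t) + 3K_3e^(t), y(t) = 5K_2e^(2t) + 7K_3e^(t), z(t) = K_1e^(-2t)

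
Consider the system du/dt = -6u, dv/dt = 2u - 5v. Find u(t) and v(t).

u(t) = -c_2e^(-6t), v(t) = -c_1e^(-5t) + 2c_2e^(-6t)

Coefficient matrix A = [[-6, 0], [2, -5]].
Characteristic polynomial det(A - λI) = λ^2 + 11λ + 30 = 0.
Eigenvalues λ = -5, -6.
For λ=-5: (A-λI) row 1 is [-1, 0], so an eigenvector is (0, -1).
For λ=-6: (A-λI) row 2 is [2, 1], so an eigenvector is (-1, 2).
General solution: c_1e^(-5t)(0,-1) + c_2e^(-6t)(-1,2).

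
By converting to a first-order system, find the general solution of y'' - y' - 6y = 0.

y(t) = c_1e^(3t) + c_2e^(-2t)

Let x_1 = y, x_2 = y'. Then x_1' = x_2 and x_2' = 6x_1 + x_2.
A = [[0,1],[6,1]]; det(A-λI) = λ^2 - λ - 6.
Eigenvalues λ = 3, -2 with eigenvectors (1,3), (1,-2).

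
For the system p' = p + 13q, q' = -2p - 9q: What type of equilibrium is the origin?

A = [[1,13],[-2,-9]]; det(A-λI) = λ^2 + 8λ + 17.
λ = -4 ± i: negative real part.

stable spiral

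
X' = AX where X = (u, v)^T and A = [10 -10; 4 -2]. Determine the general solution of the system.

u(t) = -c_1e^(4t)sin(2t) - 2c_1e^(4t)cos(2t) - 2c_2e^(4t)sin(2t) + c_2e^(4t)cos(2t), v(t) = -c_1e^(4t)sin(2t) - c_1e^(4t)cos(2t) - c_2e^(4t)sin(2t) + c_2e^(4t)cos(2t)

Coefficient matrix A = [[10, -10], [4, -2]].
Characteristic polynomial det(A - λI) = λ^2 - 8λ + 20 = 0.
Eigenvalues λ = 4 ± 2i (complex conjugate pair).
For λ=4+2i: an eigenvector is (-2,-1) - i(-1,-1) = (-2 + i, -1 + i).
A real fundamental pair from Re and Im of e^((4+2i)t)v: X_1 = e^(4t)(cos(2t)·(-2,-1) + sin(2t)·(-1,-1)), X_2 = e^(4t)(sin(2t)·(-2,-1) - cos(2t)·(-1,-1)).
General solution: c_1X_1 + c_2X_2.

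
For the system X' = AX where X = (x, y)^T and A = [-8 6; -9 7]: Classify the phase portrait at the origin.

A = [[-8,6],[-9,7]]; det(A-λI) = λ^2 + λ - 2.
λ = 1, -2: opposite signs.

saddle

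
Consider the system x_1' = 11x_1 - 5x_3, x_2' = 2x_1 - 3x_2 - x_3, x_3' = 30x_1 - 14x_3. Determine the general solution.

Coefficient matrix A = [[11, 0, -5], [2, -3, -1], [30, 0, -14]].
det(A - λI) = 0 gives eigenvalues λ = -4, -3, 1.
For λ=-4: eigenvector (1,1,3).
For λ=-3: eigenvector (0,1,0).
For λ=1: eigenvector (1,0,2).
General solution: c_1e^(-4t)(1,1,3) + c_2e^(-3t)(0,1,0) + c_3e^(t)(1,0,2).

x_1(t) = c_1e^(-4t) + c_3e^(t), x_2(t) = c_1e^(-4t) + c_2e^(-3t), x_3(t) = 3c_1e^(-4t) + 2c_3e^(t)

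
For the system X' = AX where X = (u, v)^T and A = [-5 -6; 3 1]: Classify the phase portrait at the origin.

A = [[-5,-6],[3,1]]; det(A-λI) = λ^2 + 4λ + 13.
λ = -2 ± 3i: negative real part.

stable spiral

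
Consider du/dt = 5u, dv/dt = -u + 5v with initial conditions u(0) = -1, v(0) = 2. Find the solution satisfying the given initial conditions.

u(t) = -e^(5t), v(t) = te^(5t) + 2e^(5t)

Coefficient matrix A = [[5, 0], [-1, 5]].
Characteristic polynomial det(A - λI) = λ^2 - 10λ + 25 = 0.
Single eigenvalue λ = 5 with algebraic multiplicity 2.
Eigenvector v = (0,1); generalized eigenvector w with (A-λI)w=v is (-1,-3).
General solution: e^(5t)[c_1·v + c_2·(t·v + w)].
Applying u(0)=-1, v(0)=2 gives c_1=5, c_2=1.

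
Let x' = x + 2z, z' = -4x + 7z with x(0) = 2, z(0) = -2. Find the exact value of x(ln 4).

-3712

A = [[1,2],[-4,7]]; eigenvalues λ = 5, 3.
Eigenvectors: (-1,-2) for λ=5, (1,1) for λ=3.
From the initial condition, c_1 = 4, c_2 = 6.
x(ln 4) = (4)(4^5)(-1) + (6)(4^3)(1) = -3712.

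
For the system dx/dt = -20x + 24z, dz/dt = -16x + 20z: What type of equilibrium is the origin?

A = [[-20,24],[-16,20]]; det(A-λI) = λ^2 - 16.
λ = -4, 4: opposite signs.

saddle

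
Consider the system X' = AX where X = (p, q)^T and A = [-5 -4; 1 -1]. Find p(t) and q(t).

p(t) = 2c_1e^(-3t) + 2c_2te^(-3t) + 3c_2e^(-3t), q(t) = -c_1e^(-3t) - c_2te^(-3t) - 2c_2e^(-3t)

Coefficient matrix A = [[-5, -4], [1, -1]].
Characteristic polynomial det(A - λI) = λ^2 + 6λ + 9 = 0.
Single eigenvalue λ = -3 with algebraic multiplicity 2.
Eigenvector v = (2,-1); generalized eigenvector w with (A-λI)w=v is (3,-2).
General solution: e^(-3t)[c_1·v + c_2·(t·v + w)].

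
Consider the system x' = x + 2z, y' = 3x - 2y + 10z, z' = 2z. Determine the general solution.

x(t) = K_1e^(t) + 2K_3e^(2t), y(t) = K_1e^(t) + K_2e^(-2t) + 4K_3e^(2t), z(t) = K_3e^(2t)

Coefficient matrix A = [[1, 0, 2], [3, -2, 10], [0, 0, 2]].
det(A - λI) = 0 gives eigenvalues λ = 1, -2, 2.
For λ=1: eigenvector (1,1,0).
For λ=-2: eigenvector (0,1,0).
For λ=2: eigenvector (2,4,1).
General solution: K_1e^(t)(1,1,0) + K_2e^(-2t)(0,1,0) + K_3e^(2t)(2,4,1).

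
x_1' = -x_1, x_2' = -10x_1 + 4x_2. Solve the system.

x_1(t) = -K_1e^(-t), x_2(t) = -2K_1e^(-t) + K_2e^(4t)

Coefficient matrix A = [[-1, 0], [-10, 4]].
Characteristic polynomial det(A - λI) = λ^2 - 3λ - 4 = 0.
Eigenvalues λ = -1, 4.
For λ=-1: (A-λI) row 2 is [-10, 5], so an eigenvector is (-1, -2).
For λ=4: (A-λI) row 1 is [-5, 0], so an eigenvector is (0, 1).
General solution: K_1e^(-t)(-1,-2) + K_2e^(4t)(0,1).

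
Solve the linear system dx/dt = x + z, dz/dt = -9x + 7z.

x(t) = -C_1e^(4t) - C_2te^(4t) + C_2e^(4t), z(t) = -3C_1e^(4t) - 3C_2te^(4t) + 2C_2e^(4t)

Coefficient matrix A = [[1, 1], [-9, 7]].
Characteristic polynomial det(A - λI) = λ^2 - 8λ + 16 = 0.
Single eigenvalue λ = 4 with algebraic multiplicity 2.
Eigenvector v = (-1,-3); generalized eigenvector w with (A-λI)w=v is (1,2).
General solution: e^(4t)[C_1·v + C_2·(t·v + w)].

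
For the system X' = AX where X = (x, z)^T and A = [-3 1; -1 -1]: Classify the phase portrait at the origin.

stable improper node

A = [[-3,1],[-1,-1]]; det(A-λI) = λ^2 + 4λ + 4.
repeated λ = -2 with a single eigenvector.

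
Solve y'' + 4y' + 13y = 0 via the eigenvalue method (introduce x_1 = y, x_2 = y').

Let x_1 = y, x_2 = y'. Then x_1' = x_2 and x_2' = -13x_1 - 4x_2.
A = [[0,1],[-13,-4]]; det(A-λI) = λ^2 + 4λ + 13.
Eigenvalues λ = -2 ± 3i.

y(t) = K_1e^(-2t)cos(3t) + K_2e^(-2t)sin(3t)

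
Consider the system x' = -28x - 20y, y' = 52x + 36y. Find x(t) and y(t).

Coefficient matrix A = [[-28, -20], [52, 36]].
Characteristic polynomial det(A - λI) = λ^2 - 8λ + 32 = 0.
Eigenvalues λ = 4 ± 4i (complex conjugate pair).
For λ=4+4i: an eigenvector is (-2,3) - i(1,-2) = (-2 - i, 3 + 2i).
A real fundamental pair from Re and Im of e^((4+4i)t)v: X_1 = e^(4t)(cos(4t)·(-2,3) + sin(4t)·(1,-2)), X_2 = e^(4t)(sin(4t)·(-2,3) - cos(4t)·(1,-2)).
General solution: K_1X_1 + K_2X_2.

x(t) = K_1e^(4t)sin(4t) - 2K_1e^(4t)cos(4t) - 2K_2e^(4t)sin(4t) - K_2e^(4t)cos(4t), y(t) = -2K_1e^(4t)sin(4t) + 3K_1e^(4t)cos(4t) + 3K_2e^(4t)sin(4t) + 2K_2e^(4t)cos(4t)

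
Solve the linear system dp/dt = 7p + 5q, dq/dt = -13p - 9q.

Coefficient matrix A = [[7, 5], [-13, -9]].
Characteristic polynomial det(A - λI) = λ^2 + 2λ + 2 = 0.
Eigenvalues λ = -1 ± i (complex conjugate pair).
For λ=-1+i: an eigenvector is (2,-3) - i(1,-2) = (2 - i, -3 + 2i).
A real fundamental pair from Re and Im of e^((-1+i)t)v: X_1 = e^(-t)(cos(t)·(2,-3) + sin(t)·(1,-2)), X_2 = e^(-t)(sin(t)·(2,-3) - cos(t)·(1,-2)).
General solution: K_1X_1 + K_2X_2.

p(t) = K_1e^(-t)sin(t) + 2K_1e^(-t)cos(t) + 2K_2e^(-t)sin(t) - K_2e^(-t)cos(t), q(t) = -2K_1e^(-t)sin(t) - 3K_1e^(-t)cos(t) - 3K_2e^(-t)sin(t) + 2K_2e^(-t)cos(t)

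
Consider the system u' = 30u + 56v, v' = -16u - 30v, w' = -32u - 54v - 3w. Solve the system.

u(t) = -2c_2e^(2t) - 7c_3e^(-2t), v(t) = c_2e^(2t) + 4c_3e^(-2t), w(t) = c_1e^(-3t) + 2c_2e^(2t) + 8c_3e^(-2t)

Coefficient matrix A = [[30, 56, 0], [-16, -30, 0], [-32, -54, -3]].
det(A - λI) = 0 gives eigenvalues λ = -3, 2, -2.
For λ=-3: eigenvector (0,0,1).
For λ=2: eigenvector (-2,1,2).
For λ=-2: eigenvector (-7,4,8).
General solution: c_1e^(-3t)(0,0,1) + c_2e^(2t)(-2,1,2) + c_3e^(-2t)(-7,4,8).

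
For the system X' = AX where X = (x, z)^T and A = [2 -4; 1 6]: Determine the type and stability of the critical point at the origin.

unstable improper node

A = [[2,-4],[1,6]]; det(A-λI) = λ^2 - 8λ + 16.
repeated λ = 4 with a single eigenvector.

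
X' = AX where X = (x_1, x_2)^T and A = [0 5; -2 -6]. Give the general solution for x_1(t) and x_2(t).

Coefficient matrix A = [[0, 5], [-2, -6]].
Characteristic polynomial det(A - λI) = λ^2 + 6λ + 10 = 0.
Eigenvalues λ = -3 ± i (complex conjugate pair).
For λ=-3+i: an eigenvector is (1,-1) - i(-2,1) = (1 + 2i, -1 - i).
A real fundamental pair from Re and Im of e^((-3+i)t)v: X_1 = e^(-3t)(cos(t)·(1,-1) + sin(t)·(-2,1)), X_2 = e^(-3t)(sin(t)·(1,-1) - cos(t)·(-2,1)).
General solution: C_1X_1 + C_2X_2.

x_1(t) = -2C_1e^(-3t)sin(t) + C_1e^(-3t)cos(t) + C_2e^(-3t)sin(t) + 2C_2e^(-3t)cos(t), x_2(t) = C_1e^(-3t)sin(t) - C_1e^(-3t)cos(t) - C_2e^(-3t)sin(t) - C_2e^(-3t)cos(t)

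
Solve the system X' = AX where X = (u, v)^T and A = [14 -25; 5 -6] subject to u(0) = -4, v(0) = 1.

Coefficient matrix A = [[14, -25], [5, -6]].
Characteristic polynomial det(A - λI) = λ^2 - 8λ + 41 = 0.
Eigenvalues λ = 4 ± 5i (complex conjugate pair).
For λ=4+5i: an eigenvector is (-2,-1) - i(1,0) = (-2 - i, -1).
A real fundamental pair from Re and Im of e^((4+5i)t)v: X_1 = e^(4t)(cos(5t)·(-2,-1) + sin(5t)·(1,0)), X_2 = e^(4t)(sin(5t)·(-2,-1) - cos(5t)·(1,0)).
General solution: C_1X_1 + C_2X_2.
Applying u(0)=-4, v(0)=1 gives C_1=-1, C_2=6.

u(t) = -13e^(4t)sin(5t) - 4e^(4t)cos(5t), v(t) = -6e^(4t)sin(5t) + e^(4t)cos(5t)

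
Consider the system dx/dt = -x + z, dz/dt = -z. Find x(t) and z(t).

x(t) = K_1e^(-t) + K_2te^(-t) - 2K_2e^(-t), z(t) = K_2e^(-t)

Coefficient matrix A = [[-1, 1], [0, -1]].
Characteristic polynomial det(A - λI) = λ^2 + 2λ + 1 = 0.
Single eigenvalue λ = -1 with algebraic multiplicity 2.
Eigenvector v = (1,0); generalized eigenvector w with (A-λI)w=v is (-2,1).
General solution: e^(-t)[K_1·v + K_2·(t·v + w)].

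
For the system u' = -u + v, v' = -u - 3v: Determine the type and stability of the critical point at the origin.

A = [[-1,1],[-1,-3]]; det(A-λI) = λ^2 + 4λ + 4.
repeated λ = -2 with a single eigenvector.

stable improper node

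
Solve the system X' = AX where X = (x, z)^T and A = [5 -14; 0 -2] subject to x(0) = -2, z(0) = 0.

Coefficient matrix A = [[5, -14], [0, -2]].
Characteristic polynomial det(A - λI) = λ^2 - 3λ - 10 = 0.
Eigenvalues λ = -2, 5.
For λ=-2: (A-λI) row 1 is [7, -14], so an eigenvector is (-2, -1).
For λ=5: (A-λI) row 1 is [0, -14], so an eigenvector is (-1, 0).
General solution: C_1e^(-2t)(-2,-1) + C_2e^(5t)(-1,0).
Applying x(0)=-2, z(0)=0 gives C_1=0, C_2=2.

x(t) = -2e^(5t), z(t) = 0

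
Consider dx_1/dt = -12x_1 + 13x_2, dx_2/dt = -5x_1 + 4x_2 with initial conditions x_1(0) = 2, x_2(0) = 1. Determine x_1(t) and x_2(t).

x_1(t) = -3e^(-4t)sin(t) + 2e^(-4t)cos(t), x_2(t) = -2e^(-4t)sin(t) + e^(-4t)cos(t)

Coefficient matrix A = [[-12, 13], [-5, 4]].
Characteristic polynomial det(A - λI) = λ^2 + 8λ + 17 = 0.
Eigenvalues λ = -4 ± i (complex conjugate pair).
For λ=-4+i: an eigenvector is (-2,-1) - i(3,2) = (-2 - 3i, -1 - 2i).
A real fundamental pair from Re and Im of e^((-4+i)t)v: X_1 = e^(-4t)(cos(t)·(-2,-1) + sin(t)·(3,2)), X_2 = e^(-4t)(sin(t)·(-2,-1) - cos(t)·(3,2)).
General solution: C_1X_1 + C_2X_2.
Applying x_1(0)=2, x_2(0)=1 gives C_1=-1, C_2=0.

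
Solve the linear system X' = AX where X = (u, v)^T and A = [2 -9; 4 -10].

u(t) = 3c_1e^(-4t) + 3c_2te^(-4t) - c_2e^(-4t), v(t) = 2c_1e^(-4t) + 2c_2te^(-4t) - c_2e^(-4t)

Coefficient matrix A = [[2, -9], [4, -10]].
Characteristic polynomial det(A - λI) = λ^2 + 8λ + 16 = 0.
Single eigenvalue λ = -4 with algebraic multiplicity 2.
Eigenvector v = (3,2); generalized eigenvector w with (A-λI)w=v is (-1,-1).
General solution: e^(-4t)[c_1·v + c_2·(t·v + w)].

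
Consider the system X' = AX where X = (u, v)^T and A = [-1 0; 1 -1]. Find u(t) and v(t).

u(t) = K_2e^(-t), v(t) = K_1e^(-t) + K_2te^(-t) + 3K_2e^(-t)

Coefficient matrix A = [[-1, 0], [1, -1]].
Characteristic polynomial det(A - λI) = λ^2 + 2λ + 1 = 0.
Single eigenvalue λ = -1 with algebraic multiplicity 2.
Eigenvector v = (0,1); generalized eigenvector w with (A-λI)w=v is (1,3).
General solution: e^(-t)[K_1·v + K_2·(t·v + w)].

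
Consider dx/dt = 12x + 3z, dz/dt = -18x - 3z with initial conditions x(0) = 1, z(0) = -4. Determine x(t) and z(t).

Coefficient matrix A = [[12, 3], [-18, -3]].
Characteristic polynomial det(A - λI) = λ^2 - 9λ + 18 = 0.
Eigenvalues λ = 6, 3.
For λ=6: (A-λI) row 1 is [6, 3], so an eigenvector is (1, -2).
For λ=3: (A-λI) row 1 is [9, 3], so an eigenvector is (1, -3).
General solution: c_1e^(6t)(1,-2) + c_2e^(3t)(1,-3).
Applying x(0)=1, z(0)=-4 gives c_1=-1, c_2=2.

x(t) = -e^(6t) + 2e^(3t), z(t) = 2e^(6t) - 6e^(3t)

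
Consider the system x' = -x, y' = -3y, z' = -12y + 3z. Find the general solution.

x(t) = K_1e^(-t), y(t) = K_3e^(-3t), z(t) = K_2e^(3t) + 2K_3e^(-3t)

Coefficient matrix A = [[-1, 0, 0], [0, -3, 0], [0, -12, 3]].
det(A - λI) = 0 gives eigenvalues λ = -1, 3, -3.
For λ=-1: eigenvector (1,0,0).
For λ=3: eigenvector (0,0,1).
For λ=-3: eigenvector (0,1,2).
General solution: K_1e^(-t)(1,0,0) + K_2e^(3t)(0,0,1) + K_3e^(-3t)(0,1,2).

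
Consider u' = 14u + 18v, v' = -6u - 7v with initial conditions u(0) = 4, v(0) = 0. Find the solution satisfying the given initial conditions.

u(t) = 16e^(5t) - 12e^(2t), v(t) = -8e^(5t) + 8e^(2t)

Coefficient matrix A = [[14, 18], [-6, -7]].
Characteristic polynomial det(A - λI) = λ^2 - 7λ + 10 = 0.
Eigenvalues λ = 2, 5.
For λ=2: (A-λI) row 1 is [12, 18], so an eigenvector is (3, -2).
For λ=5: (A-λI) row 1 is [9, 18], so an eigenvector is (-2, 1).
General solution: c_1e^(2t)(3,-2) + c_2e^(5t)(-2,1).
Applying u(0)=4, v(0)=0 gives c_1=-4, c_2=-8.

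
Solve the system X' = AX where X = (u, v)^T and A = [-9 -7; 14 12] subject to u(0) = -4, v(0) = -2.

u(t) = 6e^(5t) - 10e^(-2t), v(t) = -12e^(5t) + 10e^(-2t)

Coefficient matrix A = [[-9, -7], [14, 12]].
Characteristic polynomial det(A - λI) = λ^2 - 3λ - 10 = 0.
Eigenvalues λ = -2, 5.
For λ=-2: (A-λI) row 1 is [-7, -7], so an eigenvector is (1, -1).
For λ=5: (A-λI) row 1 is [-14, -7], so an eigenvector is (-1, 2).
General solution: K_1e^(-2t)(1,-1) + K_2e^(5t)(-1,2).
Applying u(0)=-4, v(0)=-2 gives K_1=-10, K_2=-6.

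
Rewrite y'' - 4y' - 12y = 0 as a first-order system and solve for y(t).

Let x_1 = y, x_2 = y'. Then x_1' = x_2 and x_2' = 12x_1 + 4x_2.
A = [[0,1],[12,4]]; det(A-λI) = λ^2 - 4λ - 12.
Eigenvalues λ = 6, -2 with eigenvectors (1,6), (1,-2).

y(t) = K_1e^(6t) + K_2e^(-2t)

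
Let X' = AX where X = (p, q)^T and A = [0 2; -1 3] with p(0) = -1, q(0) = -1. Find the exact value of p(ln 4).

-16

A = [[0,2],[-1,3]]; eigenvalues λ = 2, 1.
Eigenvectors: (-1,-1) for λ=2, (-2,-1) for λ=1.
From the initial condition, c_1 = 1, c_2 = 0.
p(ln 4) = (1)(4^2)(-1) + (0)(4^1)(-2) = -16.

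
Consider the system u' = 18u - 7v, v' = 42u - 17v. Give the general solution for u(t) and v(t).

u(t) = -K_1e^(4t) + K_2e^(-3t), v(t) = -2K_1e^(4t) + 3K_2e^(-3t)

Coefficient matrix A = [[18, -7], [42, -17]].
Characteristic polynomial det(A - λI) = λ^2 - λ - 12 = 0.
Eigenvalues λ = 4, -3.
For λ=4: (A-λI) row 1 is [14, -7], so an eigenvector is (-1, -2).
For λ=-3: (A-λI) row 1 is [21, -7], so an eigenvector is (1, 3).
General solution: K_1e^(4t)(-1,-2) + K_2e^(-3t)(1,3).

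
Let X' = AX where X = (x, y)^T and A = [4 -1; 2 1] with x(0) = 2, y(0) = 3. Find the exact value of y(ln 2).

16

A = [[4,-1],[2,1]]; eigenvalues λ = 2, 3.
Eigenvectors: (-1,-2) for λ=2, (1,1) for λ=3.
From the initial condition, c_1 = -1, c_2 = 1.
y(ln 2) = (-1)(2^2)(-2) + (1)(2^3)(1) = 16.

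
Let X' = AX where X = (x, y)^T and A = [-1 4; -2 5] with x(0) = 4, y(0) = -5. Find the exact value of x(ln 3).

-324

A = [[-1,4],[-2,5]]; eigenvalues λ = 3, 1.
Eigenvectors: (1,1) for λ=3, (2,1) for λ=1.
From the initial condition, c_1 = -14, c_2 = 9.
x(ln 3) = (-14)(3^3)(1) + (9)(3^1)(2) = -324.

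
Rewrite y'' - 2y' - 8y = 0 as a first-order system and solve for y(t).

y(t) = c_1e^(-2t) + c_2e^(4t)

Let x_1 = y, x_2 = y'. Then x_1' = x_2 and x_2' = 8x_1 + 2x_2.
A = [[0,1],[8,2]]; det(A-λI) = λ^2 - 2λ - 8.
Eigenvalues λ = -2, 4 with eigenvectors (1,-2), (1,4).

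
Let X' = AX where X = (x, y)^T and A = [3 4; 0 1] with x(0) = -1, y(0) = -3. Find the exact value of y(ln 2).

-6

A = [[3,4],[0,1]]; eigenvalues λ = 1, 3.
Eigenvectors: (2,-1) for λ=1, (1,0) for λ=3.
From the initial condition, c_1 = 3, c_2 = -7.
y(ln 2) = (3)(2^1)(-1) + (-7)(2^3)(0) = -6.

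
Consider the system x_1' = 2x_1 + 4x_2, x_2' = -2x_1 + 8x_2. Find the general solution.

Coefficient matrix A = [[2, 4], [-2, 8]].
Characteristic polynomial det(A - λI) = λ^2 - 10λ + 24 = 0.
Eigenvalues λ = 6, 4.
For λ=6: (A-λI) row 1 is [-4, 4], so an eigenvector is (-1, -1).
For λ=4: (A-λI) row 1 is [-2, 4], so an eigenvector is (-2, -1).
General solution: K_1e^(6t)(-1,-1) + K_2e^(4t)(-2,-1).

x_1(t) = -K_1e^(6t) - 2K_2e^(4t), x_2(t) = -K_1e^(6t) - K_2e^(4t)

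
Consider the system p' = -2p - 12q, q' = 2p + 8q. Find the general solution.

Coefficient matrix A = [[-2, -12], [2, 8]].
Characteristic polynomial det(A - λI) = λ^2 - 6λ + 8 = 0.
Eigenvalues λ = 4, 2.
For λ=4: (A-λI) row 1 is [-6, -12], so an eigenvector is (-2, 1).
For λ=2: (A-λI) row 1 is [-4, -12], so an eigenvector is (-3, 1).
General solution: C_1e^(4t)(-2,1) + C_2e^(2t)(-3,1).

p(t) = -2C_1e^(4t) - 3C_2e^(2t), q(t) = C_1e^(4t) + C_2e^(2t)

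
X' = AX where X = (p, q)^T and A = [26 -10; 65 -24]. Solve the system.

p(t) = -K_1e^(t)sin(5t) + K_1e^(t)cos(5t) + K_2e^(t)sin(5t) + K_2e^(t)cos(5t), q(t) = -2K_1e^(t)sin(5t) + 3K_1e^(t)cos(5t) + 3K_2e^(t)sin(5t) + 2K_2e^(t)cos(5t)

Coefficient matrix A = [[26, -10], [65, -24]].
Characteristic polynomial det(A - λI) = λ^2 - 2λ + 26 = 0.
Eigenvalues λ = 1 ± 5i (complex conjugate pair).
For λ=1+5i: an eigenvector is (1,3) - i(-1,-2) = (1 + i, 3 + 2i).
A real fundamental pair from Re and Im of e^((1+5i)t)v: X_1 = e^(t)(cos(5t)·(1,3) + sin(5t)·(-1,-2)), X_2 = e^(t)(sin(5t)·(1,3) - cos(5t)·(-1,-2)).
General solution: K_1X_1 + K_2X_2.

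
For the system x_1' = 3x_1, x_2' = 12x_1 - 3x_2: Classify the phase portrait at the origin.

A = [[3,0],[12,-3]]; det(A-λI) = λ^2 - 9.
λ = -3, 3: opposite signs.

saddle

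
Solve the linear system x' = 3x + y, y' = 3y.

Coefficient matrix A = [[3, 1], [0, 3]].
Characteristic polynomial det(A - λI) = λ^2 - 6λ + 9 = 0.
Single eigenvalue λ = 3 with algebraic multiplicity 2.
Eigenvector v = (1,0); generalized eigenvector w with (A-λI)w=v is (-2,1).
General solution: e^(3t)[K_1·v + K_2·(t·v + w)].

x(t) = K_1e^(3t) + K_2te^(3t) - 2K_2e^(3t), y(t) = K_2e^(3t)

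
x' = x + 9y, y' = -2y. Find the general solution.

x(t) = -3K_1e^(-2t) - K_2e^(t), y(t) = K_1e^(-2t)

Coefficient matrix A = [[1, 9], [0, -2]].
Characteristic polynomial det(A - λI) = λ^2 + λ - 2 = 0.
Eigenvalues λ = -2, 1.
For λ=-2: (A-λI) row 1 is [3, 9], so an eigenvector is (-3, 1).
For λ=1: (A-λI) row 1 is [0, 9], so an eigenvector is (-1, 0).
General solution: K_1e^(-2t)(-3,1) + K_2e^(t)(-1,0).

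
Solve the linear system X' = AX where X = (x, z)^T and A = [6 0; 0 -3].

Coefficient matrix A = [[6, 0], [0, -3]].
Characteristic polynomial det(A - λI) = λ^2 - 3λ - 18 = 0.
Eigenvalues λ = -3, 6.
For λ=-3: (A-λI) row 1 is [9, 0], so an eigenvector is (0, -1).
For λ=6: (A-λI) row 2 is [0, -9], so an eigenvector is (1, 0).
General solution: K_1e^(-3t)(0,-1) + K_2e^(6t)(1,0).

x(t) = K_2e^(6t), z(t) = -K_1e^(-3t)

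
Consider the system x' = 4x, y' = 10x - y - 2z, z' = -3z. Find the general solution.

Coefficient matrix A = [[4, 0, 0], [10, -1, -2], [0, 0, -3]].
det(A - λI) = 0 gives eigenvalues λ = -1, 4, -3.
For λ=-1: eigenvector (0,1,0).
For λ=4: eigenvector (1,2,0).
For λ=-3: eigenvector (0,1,1).
General solution: K_1e^(-t)(0,1,0) + K_2e^(4t)(1,2,0) + K_3e^(-3t)(0,1,1).

x(t) = K_2e^(4t), y(t) = K_1e^(-t) + 2K_2e^(4t) + K_3e^(-3t), z(t) = K_3e^(-3t)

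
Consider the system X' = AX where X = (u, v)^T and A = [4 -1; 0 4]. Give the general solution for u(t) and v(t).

Coefficient matrix A = [[4, -1], [0, 4]].
Characteristic polynomial det(A - λI) = λ^2 - 8λ + 16 = 0.
Single eigenvalue λ = 4 with algebraic multiplicity 2.
Eigenvector v = (-1,0); generalized eigenvector w with (A-λI)w=v is (-2,1).
General solution: e^(4t)[C_1·v + C_2·(t·v + w)].

u(t) = -C_1e^(4t) - C_2te^(4t) - 2C_2e^(4t), v(t) = C_2e^(4t)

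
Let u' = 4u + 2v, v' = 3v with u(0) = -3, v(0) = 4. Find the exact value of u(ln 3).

189

A = [[4,2],[0,3]]; eigenvalues λ = 3, 4.
Eigenvectors: (2,-1) for λ=3, (-1,0) for λ=4.
From the initial condition, c_1 = -4, c_2 = -5.
u(ln 3) = (-4)(3^3)(2) + (-5)(3^4)(-1) = 189.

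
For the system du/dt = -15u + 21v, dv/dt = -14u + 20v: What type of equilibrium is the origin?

saddle

A = [[-15,21],[-14,20]]; det(A-λI) = λ^2 - 5λ - 6.
λ = 6, -1: opposite signs.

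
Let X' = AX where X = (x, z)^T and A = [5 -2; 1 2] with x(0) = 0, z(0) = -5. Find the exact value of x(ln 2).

80

A = [[5,-2],[1,2]]; eigenvalues λ = 4, 3.
Eigenvectors: (-2,-1) for λ=4, (-1,-1) for λ=3.
From the initial condition, c_1 = -5, c_2 = 10.
x(ln 2) = (-5)(2^4)(-2) + (10)(2^3)(-1) = 80.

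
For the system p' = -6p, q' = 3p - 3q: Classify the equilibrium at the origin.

stable node

A = [[-6,0],[3,-3]]; det(A-λI) = λ^2 + 9λ + 18.
λ = -3, -6: both negative.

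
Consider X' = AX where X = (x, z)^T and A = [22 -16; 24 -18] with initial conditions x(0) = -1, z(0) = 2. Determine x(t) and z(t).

Coefficient matrix A = [[22, -16], [24, -18]].
Characteristic polynomial det(A - λI) = λ^2 - 4λ - 12 = 0.
Eigenvalues λ = -2, 6.
For λ=-2: (A-λI) row 1 is [24, -16], so an eigenvector is (-2, -3).
For λ=6: (A-λI) row 1 is [16, -16], so an eigenvector is (1, 1).
General solution: K_1e^(-2t)(-2,-3) + K_2e^(6t)(1,1).
Applying x(0)=-1, z(0)=2 gives K_1=-3, K_2=-7.

x(t) = -7e^(6t) + 6e^(-2t), z(t) = -7e^(6t) + 9e^(-2t)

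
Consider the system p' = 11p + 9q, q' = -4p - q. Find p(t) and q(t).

Coefficient matrix A = [[11, 9], [-4, -1]].
Characteristic polynomial det(A - λI) = λ^2 - 10λ + 25 = 0.
Single eigenvalue λ = 5 with algebraic multiplicity 2.
Eigenvector v = (3,-2); generalized eigenvector w with (A-λI)w=v is (2,-1).
General solution: e^(5t)[c_1·v + c_2·(t·v + w)].

p(t) = 3c_1e^(5t) + 3c_2te^(5t) + 2c_2e^(5t), q(t) = -2c_1e^(5t) - 2c_2te^(5t) - c_2e^(5t)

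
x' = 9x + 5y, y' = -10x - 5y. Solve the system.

x(t) = -2C_1e^(2t)sin(t) - C_1e^(2t)cos(t) - C_2e^(2t)sin(t) + 2C_2e^(2t)cos(t), y(t) = 3C_1e^(2t)sin(t) + C_1e^(2t)cos(t) + C_2e^(2t)sin(t) - 3C_2e^(2t)cos(t)

Coefficient matrix A = [[9, 5], [-10, -5]].
Characteristic polynomial det(A - λI) = λ^2 - 4λ + 5 = 0.
Eigenvalues λ = 2 ± i (complex conjugate pair).
For λ=2+i: an eigenvector is (-1,1) - i(-2,3) = (-1 + 2i, 1 - 3i).
A real fundamental pair from Re and Im of e^((2+i)t)v: X_1 = e^(2t)(cos(t)·(-1,1) + sin(t)·(-2,3)), X_2 = e^(2t)(sin(t)·(-1,1) - cos(t)·(-2,3)).
General solution: C_1X_1 + C_2X_2.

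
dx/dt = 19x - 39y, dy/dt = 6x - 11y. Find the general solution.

Coefficient matrix A = [[19, -39], [6, -11]].
Characteristic polynomial det(A - λI) = λ^2 - 8λ + 25 = 0.
Eigenvalues λ = 4 ± 3i (complex conjugate pair).
For λ=4+3i: an eigenvector is (-3,-1) - i(-2,-1) = (-3 + 2i, -1 + i).
A real fundamental pair from Re and Im of e^((4+3i)t)v: X_1 = e^(4t)(cos(3t)·(-3,-1) + sin(3t)·(-2,-1)), X_2 = e^(4t)(sin(3t)·(-3,-1) - cos(3t)·(-2,-1)).
General solution: c_1X_1 + c_2X_2.

x(t) = -2c_1e^(4t)sin(3t) - 3c_1e^(4t)cos(3t) - 3c_2e^(4t)sin(3t) + 2c_2e^(4t)cos(3t), y(t) = -c_1e^(4t)sin(3t) - c_1e^(4t)cos(3t) - c_2e^(4t)sin(3t) + c_2e^(4t)cos(3t)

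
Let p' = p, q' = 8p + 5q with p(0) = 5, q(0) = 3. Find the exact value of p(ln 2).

A = [[1,0],[8,5]]; eigenvalues λ = 5, 1.
Eigenvectors: (0,-1) for λ=5, (1,-2) for λ=1.
From the initial condition, c_1 = -13, c_2 = 5.
p(ln 2) = (-13)(2^5)(0) + (5)(2^1)(1) = 10.

10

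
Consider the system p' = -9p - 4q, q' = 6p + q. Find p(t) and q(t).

Coefficient matrix A = [[-9, -4], [6, 1]].
Characteristic polynomial det(A - λI) = λ^2 + 8λ + 15 = 0.
Eigenvalues λ = -5, -3.
For λ=-5: (A-λI) row 1 is [-4, -4], so an eigenvector is (1, -1).
For λ=-3: (A-λI) row 1 is [-6, -4], so an eigenvector is (2, -3).
General solution: c_1e^(-5t)(1,-1) + c_2e^(-3t)(2,-3).

p(t) = c_1e^(-5t) + 2c_2e^(-3t), q(t) = -c_1e^(-5t) - 3c_2e^(-3t)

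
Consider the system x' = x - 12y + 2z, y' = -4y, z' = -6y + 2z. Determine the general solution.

Coefficient matrix A = [[1, -12, 2], [0, -4, 0], [0, -6, 2]].
det(A - λI) = 0 gives eigenvalues λ = 1, -4, 2.
For λ=1: eigenvector (1,0,0).
For λ=-4: eigenvector (2,1,1).
For λ=2: eigenvector (2,0,1).
General solution: K_1e^(t)(1,0,0) + K_2e^(-4t)(2,1,1) + K_3e^(2t)(2,0,1).

x(t) = K_1e^(t) + 2K_2e^(-4t) + 2K_3e^(2t), y(t) = K_2e^(-4t), z(t) = K_2e^(-4t) + K_3e^(2t)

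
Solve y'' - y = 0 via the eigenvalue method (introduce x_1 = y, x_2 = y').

Let x_1 = y, x_2 = y'. Then x_1' = x_2 and x_2' = x_1.
A = [[0,1],[1,0]]; det(A-λI) = λ^2 - 1.
Eigenvalues λ = -1, 1 with eigenvectors (1,-1), (1,1).

y(t) = c_1e^(-t) + c_2e^(t)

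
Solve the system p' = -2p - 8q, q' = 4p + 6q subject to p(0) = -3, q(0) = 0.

Coefficient matrix A = [[-2, -8], [4, 6]].
Characteristic polynomial det(A - λI) = λ^2 - 4λ + 20 = 0.
Eigenvalues λ = 2 ± 4i (complex conjugate pair).
For λ=2+4i: an eigenvector is (1,0) - i(-1,1) = (1 + i, 0 - i).
A real fundamental pair from Re and Im of e^((2+4i)t)v: X_1 = e^(2t)(cos(4t)·(1,0) + sin(4t)·(-1,1)), X_2 = e^(2t)(sin(4t)·(1,0) - cos(4t)·(-1,1)).
General solution: c_1X_1 + c_2X_2.
Applying p(0)=-3, q(0)=0 gives c_1=-3, c_2=0.

p(t) = 3e^(2t)sin(4t) - 3e^(2t)cos(4t), q(t) = -3e^(2t)sin(4t)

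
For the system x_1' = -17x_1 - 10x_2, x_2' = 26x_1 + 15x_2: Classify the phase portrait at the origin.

stable spiral

A = [[-17,-10],[26,15]]; det(A-λI) = λ^2 + 2λ + 5.
λ = -1 ± 2i: negative real part.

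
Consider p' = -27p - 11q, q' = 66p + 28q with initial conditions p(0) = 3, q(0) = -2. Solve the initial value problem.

Coefficient matrix A = [[-27, -11], [66, 28]].
Characteristic polynomial det(A - λI) = λ^2 - λ - 30 = 0.
Eigenvalues λ = 6, -5.
For λ=6: (A-λI) row 1 is [-33, -11], so an eigenvector is (1, -3).
For λ=-5: (A-λI) row 1 is [-22, -11], so an eigenvector is (-1, 2).
General solution: c_1e^(6t)(1,-3) + c_2e^(-5t)(-1,2).
Applying p(0)=3, q(0)=-2 gives c_1=-4, c_2=-7.

p(t) = -4e^(6t) + 7e^(-5t), q(t) = 12e^(6t) - 14e^(-5t)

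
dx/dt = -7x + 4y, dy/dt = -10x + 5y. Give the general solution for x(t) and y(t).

Coefficient matrix A = [[-7, 4], [-10, 5]].
Characteristic polynomial det(A - λI) = λ^2 + 2λ + 5 = 0.
Eigenvalues λ = -1 ± 2i (complex conjugate pair).
For λ=-1+2i: an eigenvector is (1,2) - i(1,1) = (1 - i, 2 - i).
A real fundamental pair from Re and Im of e^((-1+2i)t)v: X_1 = e^(-t)(cos(2t)·(1,2) + sin(2t)·(1,1)), X_2 = e^(-t)(sin(2t)·(1,2) - cos(2t)·(1,1)).
General solution: C_1X_1 + C_2X_2.

x(t) = C_1e^(-t)sin(2t) + C_1e^(-t)cos(2t) + C_2e^(-t)sin(2t) - C_2e^(-t)cos(2t), y(t) = C_1e^(-t)sin(2t) + 2C_1e^(-t)cos(2t) + 2C_2e^(-t)sin(2t) - C_2e^(-t)cos(2t)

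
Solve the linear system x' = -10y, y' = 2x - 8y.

Coefficient matrix A = [[0, -10], [2, -8]].
Characteristic polynomial det(A - λI) = λ^2 + 8λ + 20 = 0.
Eigenvalues λ = -4 ± 2i (complex conjugate pair).
For λ=-4+2i: an eigenvector is (2,1) - i(-1,0) = (2 + i, 1).
A real fundamental pair from Re and Im of e^((-4+2i)t)v: X_1 = e^(-4t)(cos(2t)·(2,1) + sin(2t)·(-1,0)), X_2 = e^(-4t)(sin(2t)·(2,1) - cos(2t)·(-1,0)).
General solution: C_1X_1 + C_2X_2.

x(t) = -C_1e^(-4t)sin(2t) + 2C_1e^(-4t)cos(2t) + 2C_2e^(-4t)sin(2t) + C_2e^(-4t)cos(2t), y(t) = C_1e^(-4t)cos(2t) + C_2e^(-4t)sin(2t)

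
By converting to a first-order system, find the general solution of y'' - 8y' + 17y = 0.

y(t) = C_1e^(4t)cos(t) + C_2e^(4t)sin(t)

Let x_1 = y, x_2 = y'. Then x_1' = x_2 and x_2' = -17x_1 + 8x_2.
A = [[0,1],[-17,8]]; det(A-λI) = λ^2 - 8λ + 17.
Eigenvalues λ = 4 ± i.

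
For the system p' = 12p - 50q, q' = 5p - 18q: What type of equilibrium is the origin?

stable spiral

A = [[12,-50],[5,-18]]; det(A-λI) = λ^2 + 6λ + 34.
λ = -3 ± 5i: negative real part.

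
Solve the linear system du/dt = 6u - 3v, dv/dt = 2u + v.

u(t) = -3C_1e^(4t) - C_2e^(3t), v(t) = -2C_1e^(4t) - C_2e^(3t)

Coefficient matrix A = [[6, -3], [2, 1]].
Characteristic polynomial det(A - λI) = λ^2 - 7λ + 12 = 0.
Eigenvalues λ = 4, 3.
For λ=4: (A-λI) row 1 is [2, -3], so an eigenvector is (-3, -2).
For λ=3: (A-λI) row 1 is [3, -3], so an eigenvector is (-1, -1).
General solution: C_1e^(4t)(-3,-2) + C_2e^(3t)(-1,-1).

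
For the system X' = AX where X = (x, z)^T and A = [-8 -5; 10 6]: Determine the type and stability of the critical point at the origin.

A = [[-8,-5],[10,6]]; det(A-λI) = λ^2 + 2λ + 2.
λ = -1 ± i: negative real part.

stable spiral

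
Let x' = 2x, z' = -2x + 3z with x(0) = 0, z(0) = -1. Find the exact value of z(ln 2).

A = [[2,0],[-2,3]]; eigenvalues λ = 2, 3.
Eigenvectors: (1,2) for λ=2, (0,-1) for λ=3.
From the initial condition, c_1 = 0, c_2 = 1.
z(ln 2) = (0)(2^2)(2) + (1)(2^3)(-1) = -8.

-8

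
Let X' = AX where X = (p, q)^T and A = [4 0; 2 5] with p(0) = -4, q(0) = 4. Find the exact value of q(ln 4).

A = [[4,0],[2,5]]; eigenvalues λ = 5, 4.
Eigenvectors: (0,1) for λ=5, (-1,2) for λ=4.
From the initial condition, c_1 = -4, c_2 = 4.
q(ln 4) = (-4)(4^5)(1) + (4)(4^4)(2) = -2048.

-2048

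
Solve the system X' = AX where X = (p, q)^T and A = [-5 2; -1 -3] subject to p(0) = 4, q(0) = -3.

Coefficient matrix A = [[-5, 2], [-1, -3]].
Characteristic polynomial det(A - λI) = λ^2 + 8λ + 17 = 0.
Eigenvalues λ = -4 ± i (complex conjugate pair).
For λ=-4+i: an eigenvector is (1,0) - i(-1,-1) = (1 + i, 0 + i).
A real fundamental pair from Re and Im of e^((-4+i)t)v: X_1 = e^(-4t)(cos(t)·(1,0) + sin(t)·(-1,-1)), X_2 = e^(-4t)(sin(t)·(1,0) - cos(t)·(-1,-1)).
General solution: c_1X_1 + c_2X_2.
Applying p(0)=4, q(0)=-3 gives c_1=7, c_2=-3.

p(t) = -10e^(-4t)sin(t) + 4e^(-4t)cos(t), q(t) = -7e^(-4t)sin(t) - 3e^(-4t)cos(t)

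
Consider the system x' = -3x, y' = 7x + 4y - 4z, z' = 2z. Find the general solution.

Coefficient matrix A = [[-3, 0, 0], [7, 4, -4], [0, 0, 2]].
det(A - λI) = 0 gives eigenvalues λ = -3, 4, 2.
For λ=-3: eigenvector (-1,1,0).
For λ=4: eigenvector (0,1,0).
For λ=2: eigenvector (0,2,1).
General solution: K_1e^(-3t)(-1,1,0) + K_2e^(4t)(0,1,0) + K_3e^(2t)(0,2,1).

x(t) = -K_1e^(-3t), y(t) = K_1e^(-3t) + K_2e^(4t) + 2K_3e^(2t), z(t) = K_3e^(2t)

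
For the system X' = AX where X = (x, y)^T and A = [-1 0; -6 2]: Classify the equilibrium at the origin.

saddle

A = [[-1,0],[-6,2]]; det(A-λI) = λ^2 - λ - 2.
λ = -1, 2: opposite signs.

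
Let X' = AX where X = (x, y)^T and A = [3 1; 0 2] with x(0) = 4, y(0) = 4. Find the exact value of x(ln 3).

180

A = [[3,1],[0,2]]; eigenvalues λ = 2, 3.
Eigenvectors: (-1,1) for λ=2, (1,0) for λ=3.
From the initial condition, c_1 = 4, c_2 = 8.
x(ln 3) = (4)(3^2)(-1) + (8)(3^3)(1) = 180.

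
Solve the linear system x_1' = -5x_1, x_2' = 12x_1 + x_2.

x_1(t) = -K_1e^(-5t), x_2(t) = 2K_1e^(-5t) - K_2e^(t)

Coefficient matrix A = [[-5, 0], [12, 1]].
Characteristic polynomial det(A - λI) = λ^2 + 4λ - 5 = 0.
Eigenvalues λ = -5, 1.
For λ=-5: (A-λI) row 2 is [12, 6], so an eigenvector is (-1, 2).
For λ=1: (A-λI) row 1 is [-6, 0], so an eigenvector is (0, -1).
General solution: K_1e^(-5t)(-1,2) + K_2e^(t)(0,-1).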